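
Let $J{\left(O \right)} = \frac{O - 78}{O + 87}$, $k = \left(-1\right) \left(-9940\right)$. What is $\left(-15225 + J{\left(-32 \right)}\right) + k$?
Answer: $-5287$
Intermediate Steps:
$k = 9940$
$J{\left(O \right)} = \frac{-78 + O}{87 + O}$
$\left(-15225 + J{\left(-32 \right)}\right) + k = \left(-15225 + \frac{-78 - 32}{87 - 32}\right) + 9940 = \left(-15225 + \frac{1}{55} \left(-110\right)\right) + 9940 = \left(-15225 - 2\right) + 9940 = -15227 + 9940 = -5287$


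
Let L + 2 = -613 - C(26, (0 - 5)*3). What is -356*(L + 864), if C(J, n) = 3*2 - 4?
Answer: -87932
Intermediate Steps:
C(J, n) = 2 (C(J, n) = 6 - 4 = 2)
L = -617 (L = -2 + (-613 - 1*2) = -2 + (-613 - 2) = -2 - 615 = -617)
-356*(L + 864) = -356*(-617 + 864) = -356*247 = -87932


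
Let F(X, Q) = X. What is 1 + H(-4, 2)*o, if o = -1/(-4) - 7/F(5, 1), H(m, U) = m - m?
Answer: 1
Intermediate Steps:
H(m, U) = 0
o = -23/20 (o = -1/(-4) - 7/5 = -1*(-¼) - 7*⅕ = ¼ - 7/5 = -23/20 ≈ -1.1500)
1 + H(-4, 2)*o = 1 + 0*(-23/20) = 1 + 0 = 1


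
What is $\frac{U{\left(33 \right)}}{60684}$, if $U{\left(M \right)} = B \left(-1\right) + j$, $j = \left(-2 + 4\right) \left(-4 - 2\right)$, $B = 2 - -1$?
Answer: $- \frac{5}{20228} \approx -0.00024718$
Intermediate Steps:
$B = 3$ ($B = 2 + 1 = 3$)
$j = -12$ ($j = 2 \left(-6\right) = -12$)
$U{\left(M \right)} = -15$ ($U{\left(M \right)} = 3 \left(-1\right) - 12 = -3 - 12 = -15$)
$\frac{U{\left(33 \right)}}{60684} = - \frac{15}{60684} = \left(-15\right) \frac{1}{60684} = - \frac{5}{20228}$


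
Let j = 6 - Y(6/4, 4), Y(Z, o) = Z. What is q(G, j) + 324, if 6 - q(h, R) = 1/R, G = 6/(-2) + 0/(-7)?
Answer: 2968/9 ≈ 329.78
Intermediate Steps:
G = -3 (G = 6*(-½) + 0*(-⅐) = -3 + 0 = -3)
j = 9/2 (j = 6 - 6/4 = 6 - 1*3/2 = 6 - 3/2 = 9/2 ≈ 4.5000)
q(h, R) = 6 - 1/R
q(G, j) + 324 = (6 - 1/9/2) + 324 = (6 - 1*2/9) + 324 = (6 - 2/9) + 324 = 52/9 + 324 = 2968/9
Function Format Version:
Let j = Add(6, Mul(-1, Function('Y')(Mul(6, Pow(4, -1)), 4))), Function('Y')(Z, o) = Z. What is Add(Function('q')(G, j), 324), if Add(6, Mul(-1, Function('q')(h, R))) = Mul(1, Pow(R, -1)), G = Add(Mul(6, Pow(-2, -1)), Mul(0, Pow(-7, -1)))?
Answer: Rational(2968, 9) ≈ 329.78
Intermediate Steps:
G = -3 (G = Add(Mul(6, Rational(-1, 2)), Mul(0, Rational(-1, 7))) = Add(-3, 0) = -3)
j = Rational(9, 2) (j = Add(6, Mul(-1, Mul(6, Pow(4, -1)))) = Add(6, Mul(-1, Mul(6, Rational(1, 4)))) = Add(6, Mul(-1, Rational(3, 2))) = Add(6, Rational(-3, 2)) = Rational(9, 2) ≈ 4.5000)
Function('q')(h, R) = Add(6, Mul(-1, Pow(R, -1))) (Function('q')(h, R) = Add(6, Mul(-1, Mul(1, Pow(R, -1)))) = Add(6, Mul(-1, Pow(R, -1))))
Add(Function('q')(G, j), 324) = Add(Add(6, Mul(-1, Pow(Rational(9, 2), -1))), 324) = Add(Add(6, Mul(-1, Rational(2, 9))), 324) = Add(Add(6, Rational(-2, 9)), 324) = Add(Rational(52, 9), 324) = Rational(2968, 9)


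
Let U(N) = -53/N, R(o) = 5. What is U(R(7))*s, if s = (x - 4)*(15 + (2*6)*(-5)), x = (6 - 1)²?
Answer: 10017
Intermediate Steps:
x = 25 (x = 5² = 25)
s = -945 (s = (25 - 4)*(15 + (2*6)*(-5)) = 21*(15 + 12*(-5)) = 21*(15 - 60) = 21*(-45) = -945)
U(R(7))*s = -53/5*(-945) = 10017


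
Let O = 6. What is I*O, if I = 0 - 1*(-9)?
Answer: 54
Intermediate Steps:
I = 9 (I = 0 + 9 = 9)
I*O = 9*6 = 54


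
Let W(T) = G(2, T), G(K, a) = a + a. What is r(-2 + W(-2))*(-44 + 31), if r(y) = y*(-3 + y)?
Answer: -702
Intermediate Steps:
G(K, a) = 2*a
W(T) = 2*T
r(-2 + W(-2))*(-44 + 31) = ((-2 + 2*(-2))*(-3 + (-2 + 2*(-2))))*(-44 + 31) = ((-2 - 4)*(-3 + (-2 - 4)))*(-13) = -6*(-3 - 6)*(-13) = -6*(-9)*(-13) = 54*(-13) = -702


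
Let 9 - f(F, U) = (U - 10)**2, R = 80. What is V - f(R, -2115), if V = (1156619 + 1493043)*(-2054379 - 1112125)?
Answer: -8390160806032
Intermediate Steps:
f(F, U) = 9 - (-10 + U)**2 (f(F, U) = 9 - (U - 10)**2 = 9 - (-10 + U)**2)
V = -8390165321648 (V = 2649662*(-3166504) = -8390165321648)
V - f(R, -2115) = -8390165321648 - (9 - (-10 - 2115)**2) = -8390165321648 - (9 - 1*(-2125)**2) = -8390165321648 - (9 - 1*4515625) = -8390165321648 - (9 - 4515625) = -8390165321648 - 1*(-4515616) = -8390165321648 + 4515616 = -8390160806032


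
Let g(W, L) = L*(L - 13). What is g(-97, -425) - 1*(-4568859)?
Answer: 4755009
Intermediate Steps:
g(W, L) = L*(-13 + L)
g(-97, -425) - 1*(-4568859) = -425*(-13 - 425) - 1*(-4568859) = -425*(-438) + 4568859 = 186150 + 4568859 = 4755009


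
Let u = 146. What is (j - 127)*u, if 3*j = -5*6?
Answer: -20002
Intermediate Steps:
j = -10 (j = (-5*6)/3 = (⅓)*(-30) = -10)
(j - 127)*u = (-10 - 127)*146 = -137*146 = -20002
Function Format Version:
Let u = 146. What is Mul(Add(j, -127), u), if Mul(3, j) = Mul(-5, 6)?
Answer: -20002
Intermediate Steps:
j = -10 (j = Mul(Rational(1, 3), Mul(-5, 6)) = Mul(Rational(1, 3), -30) = -10)
Mul(Add(j, -127), u) = Mul(Add(-10, -127), 146) = Mul(-137, 146) = -20002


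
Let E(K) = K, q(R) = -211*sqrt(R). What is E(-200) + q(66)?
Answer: -200 - 211*sqrt(66) ≈ -1914.2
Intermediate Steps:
E(-200) + q(66) = -200 - 211*sqrt(66)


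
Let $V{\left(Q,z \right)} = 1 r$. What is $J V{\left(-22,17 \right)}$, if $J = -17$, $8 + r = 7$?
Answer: $17$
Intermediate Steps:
$r = -1$ ($r = -8 + 7 = -1$)
$V{\left(Q,z \right)} = -1$ ($V{\left(Q,z \right)} = 1 \left(-1\right) = -1$)
$J V{\left(-22,17 \right)} = \left(-17\right) \left(-1\right) = 17$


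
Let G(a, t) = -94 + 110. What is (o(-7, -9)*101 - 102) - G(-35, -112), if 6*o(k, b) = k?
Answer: -1415/6 ≈ -235.83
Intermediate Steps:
o(k, b) = k/6
G(a, t) = 16
(o(-7, -9)*101 - 102) - G(-35, -112) = (((1/6)*(-7))*101 - 102) - 1*16 = (-7/6*101 - 102) - 16 = (-707/6 - 102) - 16 = -1319/6 - 16 = -1415/6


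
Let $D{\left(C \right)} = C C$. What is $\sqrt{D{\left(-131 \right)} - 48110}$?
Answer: $i \sqrt{30949} \approx 175.92 i$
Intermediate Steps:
$D{\left(C \right)} = C^{2}$
$\sqrt{D{\left(-131 \right)} - 48110} = \sqrt{\left(-131\right)^{2} - 48110} = \sqrt{17161 - 48110} = \sqrt{-30949} = i \sqrt{30949}$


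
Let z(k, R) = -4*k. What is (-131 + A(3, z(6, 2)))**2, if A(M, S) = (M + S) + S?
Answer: 30976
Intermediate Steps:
A(M, S) = M + 2*S
(-131 + A(3, z(6, 2)))**2 = (-131 + (3 + 2*(-4*6)))**2 = (-131 + (3 + 2*(-24)))**2 = (-131 + (3 - 48))**2 = (-131 - 45)**2 = (-176)**2 = 30976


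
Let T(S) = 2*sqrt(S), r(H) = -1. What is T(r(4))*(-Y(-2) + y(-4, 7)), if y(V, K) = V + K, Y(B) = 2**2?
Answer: -2*I ≈ -2.0*I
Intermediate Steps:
Y(B) = 4
y(V, K) = K + V
T(r(4))*(-Y(-2) + y(-4, 7)) = (2*sqrt(-1))*(-1*4 + (7 - 4)) = (2*I)*(-4 + 3) = (2*I)*(-1) = -2*I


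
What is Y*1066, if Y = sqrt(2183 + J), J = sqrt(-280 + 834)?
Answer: 1066*sqrt(2183 + sqrt(554)) ≈ 50074.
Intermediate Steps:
J = sqrt(554) ≈ 23.537
Y = sqrt(2183 + sqrt(554)) ≈ 46.974
Y*1066 = sqrt(2183 + sqrt(554))*1066 = 1066*sqrt(2183 + sqrt(554))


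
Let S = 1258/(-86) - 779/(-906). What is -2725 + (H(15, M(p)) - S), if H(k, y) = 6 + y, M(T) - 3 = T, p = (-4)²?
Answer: -104650223/38958 ≈ -2686.2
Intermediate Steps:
p = 16
S = -536377/38958 (S = 1258*(-1/86) - 779*(-1/906) = -629/43 + 779/906 = -536377/38958 ≈ -13.768)
M(T) = 3 + T
-2725 + (H(15, M(p)) - S) = -2725 + ((6 + (3 + 16)) - 1*(-536377/38958)) = -2725 + ((6 + 19) + 536377/38958) = -2725 + (25 + 536377/38958) = -2725 + 1510327/38958 = -104650223/38958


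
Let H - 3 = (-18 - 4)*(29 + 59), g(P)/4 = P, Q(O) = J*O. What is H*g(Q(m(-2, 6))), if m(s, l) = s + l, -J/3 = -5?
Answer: -463920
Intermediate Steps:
J = 15 (J = -3*(-5) = 15)
m(s, l) = l + s
Q(O) = 15*O
g(P) = 4*P
H = -1933 (H = 3 + (-18 - 4)*(29 + 59) = 3 - 22*88 = 3 - 1936 = -1933)
H*g(Q(m(-2, 6))) = -7732*15*(6 - 2) = -7732*15*4 = -7732*60 = -1933*240 = -463920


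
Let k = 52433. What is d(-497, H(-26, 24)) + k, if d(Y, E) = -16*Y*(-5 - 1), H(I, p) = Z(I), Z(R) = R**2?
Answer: 4721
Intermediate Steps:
H(I, p) = I**2
d(Y, E) = 96*Y (d(Y, E) = -16*Y*(-6) = -(-96)*Y = 96*Y)
d(-497, H(-26, 24)) + k = 96*(-497) + 52433 = -47712 + 52433 = 4721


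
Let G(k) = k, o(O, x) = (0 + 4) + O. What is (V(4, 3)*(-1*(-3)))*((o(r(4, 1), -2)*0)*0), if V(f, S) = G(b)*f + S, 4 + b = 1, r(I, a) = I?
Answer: 0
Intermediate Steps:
o(O, x) = 4 + O
b = -3 (b = -4 + 1 = -3)
V(f, S) = S - 3*f (V(f, S) = -3*f + S = S - 3*f)
(V(4, 3)*(-1*(-3)))*((o(r(4, 1), -2)*0)*0) = ((3 - 3*4)*(-1*(-3)))*(((4 + 4)*0)*0) = ((3 - 12)*3)*((8*0)*0) = (-9*3)*(0*0) = -27*0 = 0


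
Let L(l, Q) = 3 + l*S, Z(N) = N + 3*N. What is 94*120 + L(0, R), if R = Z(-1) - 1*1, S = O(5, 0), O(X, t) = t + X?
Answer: 11283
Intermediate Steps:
Z(N) = 4*N
O(X, t) = X + t
S = 5 (S = 5 + 0 = 5)
R = -5 (R = 4*(-1) - 1*1 = -4 - 1 = -5)
L(l, Q) = 3 + 5*l (L(l, Q) = 3 + l*5 = 3 + 5*l)
94*120 + L(0, R) = 94*120 + (3 + 5*0) = 11280 + (3 + 0) = 11280 + 3 = 11283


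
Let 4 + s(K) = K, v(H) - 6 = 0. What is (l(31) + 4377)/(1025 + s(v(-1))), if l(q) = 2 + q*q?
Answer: 5340/1027 ≈ 5.1996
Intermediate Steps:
v(H) = 6 (v(H) = 6 + 0 = 6)
s(K) = -4 + K
l(q) = 2 + q**2
(l(31) + 4377)/(1025 + s(v(-1))) = ((2 + 31**2) + 4377)/(1025 + (-4 + 6)) = ((2 + 961) + 4377)/(1025 + 2) = (963 + 4377)/1027 = 5340*(1/1027) = 5340/1027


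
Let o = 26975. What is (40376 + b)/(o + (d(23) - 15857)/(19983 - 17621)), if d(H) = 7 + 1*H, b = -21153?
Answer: 45404726/63699123 ≈ 0.71280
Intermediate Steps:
d(H) = 7 + H
(40376 + b)/(o + (d(23) - 15857)/(19983 - 17621)) = (40376 - 21153)/(26975 + ((7 + 23) - 15857)/(19983 - 17621)) = 19223/(26975 + (30 - 15857)/2362) = 19223/(26975 - 15827*1/2362) = 19223/(26975 - 15827/2362) = 19223/(63699123/2362) = 19223*(2362/63699123) = 45404726/63699123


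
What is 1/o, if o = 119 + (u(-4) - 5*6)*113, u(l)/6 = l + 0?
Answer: -1/5983 ≈ -0.00016714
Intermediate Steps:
u(l) = 6*l (u(l) = 6*(l + 0) = 6*l)
o = -5983 (o = 119 + (6*(-4) - 5*6)*113 = 119 + (-24 - 30)*113 = 119 - 54*113 = 119 - 6102 = -5983)
1/o = 1/(-5983) = -1/5983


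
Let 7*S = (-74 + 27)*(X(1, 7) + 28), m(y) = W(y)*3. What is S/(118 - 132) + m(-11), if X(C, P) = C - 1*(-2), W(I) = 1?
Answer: 1751/98 ≈ 17.867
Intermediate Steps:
X(C, P) = 2 + C (X(C, P) = C + 2 = 2 + C)
m(y) = 3 (m(y) = 1*3 = 3)
S = -1457/7 (S = ((-74 + 27)*((2 + 1) + 28))/7 = (-47*(3 + 28))/7 = (-47*31)/7 = (⅐)*(-1457) = -1457/7 ≈ -208.14)
S/(118 - 132) + m(-11) = -1457/(7*(118 - 132)) + 3 = -1457/7/(-14) + 3 = -1457/7*(-1/14) + 3 = 1457/98 + 3 = 1751/98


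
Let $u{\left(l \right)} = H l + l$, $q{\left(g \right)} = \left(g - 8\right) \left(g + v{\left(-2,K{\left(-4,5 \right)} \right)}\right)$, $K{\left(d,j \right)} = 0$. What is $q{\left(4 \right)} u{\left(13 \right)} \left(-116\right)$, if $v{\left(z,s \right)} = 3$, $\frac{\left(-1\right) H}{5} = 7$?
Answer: $-1435616$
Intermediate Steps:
$H = -35$ ($H = \left(-5\right) 7 = -35$)
$q{\left(g \right)} = \left(-8 + g\right) \left(3 + g\right)$ ($q{\left(g \right)} = \left(g - 8\right) \left(g + 3\right) = \left(g - 8\right) \left(3 + g\right) = \left(-8 + g\right) \left(3 + g\right)$)
$u{\left(l \right)} = - 34 l$ ($u{\left(l \right)} = - 35 l + l = - 34 l$)
$q{\left(4 \right)} u{\left(13 \right)} \left(-116\right) = \left(-24 + 4^{2} - 20\right) \left(\left(-34\right) 13\right) \left(-116\right) = \left(-24 + 16 - 20\right) \left(-442\right) \left(-116\right) = \left(-28\right) \left(-442\right) \left(-116\right) = 12376 \left(-116\right) = -1435616$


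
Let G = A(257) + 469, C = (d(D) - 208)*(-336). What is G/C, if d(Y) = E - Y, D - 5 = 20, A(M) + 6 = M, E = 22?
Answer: 15/1477 ≈ 0.010156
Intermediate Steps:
A(M) = -6 + M
D = 25 (D = 5 + 20 = 25)
d(Y) = 22 - Y
C = 70896 (C = ((22 - 1*25) - 208)*(-336) = ((22 - 25) - 208)*(-336) = (-3 - 208)*(-336) = -211*(-336) = 70896)
G = 720 (G = (-6 + 257) + 469 = 251 + 469 = 720)
G/C = 720/70896 = 720*(1/70896) = 15/1477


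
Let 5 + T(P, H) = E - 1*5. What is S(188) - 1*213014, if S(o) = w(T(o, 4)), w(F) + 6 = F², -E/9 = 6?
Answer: -208924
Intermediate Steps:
E = -54 (E = -9*6 = -54)
T(P, H) = -64 (T(P, H) = -5 + (-54 - 1*5) = -5 + (-54 - 5) = -5 - 59 = -64)
w(F) = -6 + F²
S(o) = 4090 (S(o) = -6 + (-64)² = -6 + 4096 = 4090)
S(188) - 1*213014 = 4090 - 1*213014 = 4090 - 213014 = -208924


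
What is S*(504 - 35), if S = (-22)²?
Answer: 226996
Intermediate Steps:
S = 484
S*(504 - 35) = 484*(504 - 35) = 484*469 = 226996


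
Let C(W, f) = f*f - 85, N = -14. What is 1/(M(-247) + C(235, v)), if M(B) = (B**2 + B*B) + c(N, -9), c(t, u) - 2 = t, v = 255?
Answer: 1/186946 ≈ 5.3491e-6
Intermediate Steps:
C(W, f) = -85 + f**2 (C(W, f) = f**2 - 85 = -85 + f**2)
c(t, u) = 2 + t
M(B) = -12 + 2*B**2 (M(B) = (B**2 + B*B) + (2 - 14) = (B**2 + B**2) - 12 = 2*B**2 - 12 = -12 + 2*B**2)
1/(M(-247) + C(235, v)) = 1/((-12 + 2*(-247)**2) + (-85 + 255**2)) = 1/((-12 + 2*61009) + (-85 + 65025)) = 1/((-12 + 122018) + 64940) = 1/(122006 + 64940) = 1/186946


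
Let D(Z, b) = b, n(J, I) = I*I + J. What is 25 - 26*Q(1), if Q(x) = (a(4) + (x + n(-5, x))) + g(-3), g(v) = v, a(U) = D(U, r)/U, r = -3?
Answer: 401/2 ≈ 200.50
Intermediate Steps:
n(J, I) = J + I**2 (n(J, I) = I**2 + J = J + I**2)
a(U) = -3/U
Q(x) = -35/4 + x + x**2 (Q(x) = (-3/4 + (x + (-5 + x**2))) - 3 = (-3*1/4 + (-5 + x + x**2)) - 3 = (-3/4 + (-5 + x + x**2)) - 3 = (-23/4 + x + x**2) - 3 = -35/4 + x + x**2)
25 - 26*Q(1) = 25 - 26*(-35/4 + 1 + 1**2) = 25 - 26*(-35/4 + 1 + 1) = 25 - 26*(-27/4) = 25 + 351/2 = 401/2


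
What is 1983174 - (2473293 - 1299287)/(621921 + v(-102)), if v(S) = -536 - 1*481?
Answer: 615679747645/310452 ≈ 1.9832e+6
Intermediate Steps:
v(S) = -1017 (v(S) = -536 - 481 = -1017)
1983174 - (2473293 - 1299287)/(621921 + v(-102)) = 1983174 - (2473293 - 1299287)/(621921 - 1017) = 1983174 - 1174006/620904 = 1983174 - 1*587003/310452 = 1983174 - 587003/310452 = 615679747645/310452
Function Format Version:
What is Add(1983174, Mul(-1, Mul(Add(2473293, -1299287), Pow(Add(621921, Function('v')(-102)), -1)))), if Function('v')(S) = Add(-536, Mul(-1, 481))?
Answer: Rational(615679747645, 310452) ≈ 1.9832e+6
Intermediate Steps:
Function('v')(S) = -1017 (Function('v')(S) = Add(-536, -481) = -1017)
Add(1983174, Mul(-1, Mul(Add(2473293, -1299287), Pow(Add(621921, Function('v')(-102)), -1)))) = Add(1983174, Mul(-1, Mul(Add(2473293, -1299287), Pow(Add(621921, -1017), -1)))) = Add(1983174, Mul(-1, Mul(1174006, Pow(620904, -1)))) = Add(1983174, Mul(-1, Mul(1174006, Rational(1, 620904)))) = Add(1983174, Mul(-1, Rational(587003, 310452))) = Add(1983174, Rational(-587003, 310452)) = Rational(615679747645, 310452)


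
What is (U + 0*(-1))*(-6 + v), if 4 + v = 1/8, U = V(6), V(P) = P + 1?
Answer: -553/8 ≈ -69.125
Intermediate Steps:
V(P) = 1 + P
U = 7 (U = 1 + 6 = 7)
v = -31/8 (v = -4 + 1/8 = -4 + ⅛ = -31/8 ≈ -3.8750)
(U + 0*(-1))*(-6 + v) = (7 + 0*(-1))*(-6 - 31/8) = (7 + 0)*(-79/8) = 7*(-79/8) = -553/8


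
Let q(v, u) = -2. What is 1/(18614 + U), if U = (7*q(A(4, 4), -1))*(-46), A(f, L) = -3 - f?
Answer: 1/19258 ≈ 5.1926e-5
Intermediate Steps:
U = 644 (U = (7*(-2))*(-46) = -14*(-46) = 644)
1/(18614 + U) = 1/(18614 + 644) = 1/19258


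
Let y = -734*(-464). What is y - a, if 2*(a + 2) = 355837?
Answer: 325319/2 ≈ 1.6266e+5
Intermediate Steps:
a = 355833/2 (a = -2 + (½)*355837 = -2 + 355837/2 = 355833/2 ≈ 1.7792e+5)
y = 340576
y - a = 340576 - 1*355833/2 = 340576 - 355833/2 = 325319/2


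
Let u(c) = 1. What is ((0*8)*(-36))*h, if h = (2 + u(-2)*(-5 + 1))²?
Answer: 0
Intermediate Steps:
h = 4 (h = (2 + 1*(-5 + 1))² = (2 + 1*(-4))² = (2 - 4)² = (-2)² = 4)
((0*8)*(-36))*h = ((0*8)*(-36))*4 = (0*(-36))*4 = 0*4 = 0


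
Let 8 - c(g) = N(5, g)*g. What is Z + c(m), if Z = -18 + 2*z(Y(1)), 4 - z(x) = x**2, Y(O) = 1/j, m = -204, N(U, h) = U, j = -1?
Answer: 1016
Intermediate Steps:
c(g) = 8 - 5*g
Y(O) = -1 (Y(O) = 1/(-1) = -1)
z(x) = 4 - x**2
Z = -12 (Z = -18 + 2*(4 - 1*(-1)**2) = -18 + 2*(4 - 1*1) = -18 + 2*(4 - 1) = -18 + 2*3 = -18 + 6 = -12)
Z + c(m) = -12 + (8 - 5*(-204)) = -12 + (8 + 1020) = -12 + 1028 = 1016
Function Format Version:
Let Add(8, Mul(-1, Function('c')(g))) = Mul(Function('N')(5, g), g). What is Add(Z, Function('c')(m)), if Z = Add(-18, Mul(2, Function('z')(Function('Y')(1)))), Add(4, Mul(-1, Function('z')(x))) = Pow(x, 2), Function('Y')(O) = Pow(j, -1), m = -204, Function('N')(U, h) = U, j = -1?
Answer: 1016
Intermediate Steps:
Function('c')(g) = Add(8, Mul(-5, g)) (Function('c')(g) = Add(8, Mul(-1, Mul(5, g))) = Add(8, Mul(-5, g)))
Function('Y')(O) = -1 (Function('Y')(O) = Pow(-1, -1) = -1)
Function('z')(x) = Add(4, Mul(-1, Pow(x, 2)))
Z = -12 (Z = Add(-18, Mul(2, Add(4, Mul(-1, Pow(-1, 2))))) = Add(-18, Mul(2, Add(4, Mul(-1, 1)))) = Add(-18, Mul(2, Add(4, -1))) = Add(-18, Mul(2, 3)) = Add(-18, 6) = -12)
Add(Z, Function('c')(m)) = Add(-12, Add(8, Mul(-5, -204))) = Add(-12, Add(8, 1020)) = Add(-12, 1028) = 1016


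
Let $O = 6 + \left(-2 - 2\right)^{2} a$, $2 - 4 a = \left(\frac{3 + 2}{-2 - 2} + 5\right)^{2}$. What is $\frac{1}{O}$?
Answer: $- \frac{4}{169} \approx -0.023669$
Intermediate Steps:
$a = - \frac{193}{64}$ ($a = \frac{1}{2} - \frac{\left(\frac{3 + 2}{-2 - 2} + 5\right)^{2}}{4} = \frac{1}{2} - \frac{\left(\frac{5}{-4} + 5\right)^{2}}{4} = \frac{1}{2} - \frac{\left(5 \left(- \frac{1}{4}\right) + 5\right)^{2}}{4} = \frac{1}{2} - \frac{\left(- \frac{5}{4} + 5\right)^{2}}{4} = \frac{1}{2} - \frac{\left(\frac{15}{4}\right)^{2}}{4} = \frac{1}{2} - \frac{225}{64} = - \frac{193}{64} \approx -3.0156$)
$O = - \frac{169}{4}$ ($O = 6 + \left(-2 - 2\right)^{2} \left(- \frac{193}{64}\right) = 6 + \left(-4\right)^{2} \left(- \frac{193}{64}\right) = 6 + 16 \left(- \frac{193}{64}\right) = 6 - \frac{193}{4} = - \frac{169}{4} \approx -42.25$)
$\frac{1}{O} = \frac{1}{- \frac{169}{4}} = - \frac{4}{169}$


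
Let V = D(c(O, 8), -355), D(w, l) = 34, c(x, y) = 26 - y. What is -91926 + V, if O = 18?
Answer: -91892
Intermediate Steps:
V = 34
-91926 + V = -91926 + 34 = -91892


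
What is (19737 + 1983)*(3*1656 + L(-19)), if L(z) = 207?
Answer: 112401000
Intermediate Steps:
(19737 + 1983)*(3*1656 + L(-19)) = (19737 + 1983)*(3*1656 + 207) = 21720*(4968 + 207) = 21720*5175 = 112401000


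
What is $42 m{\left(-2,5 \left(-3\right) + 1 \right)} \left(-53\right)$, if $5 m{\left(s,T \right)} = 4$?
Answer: $- \frac{8904}{5} \approx -1780.8$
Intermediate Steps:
$m{\left(s,T \right)} = \frac{4}{5}$ ($m{\left(s,T \right)} = \frac{1}{5} \cdot 4 = \frac{4}{5}$)
$42 m{\left(-2,5 \left(-3\right) + 1 \right)} \left(-53\right) = 42 \cdot \frac{4}{5} \left(-53\right) = \frac{168}{5} \left(-53\right) = - \frac{8904}{5}$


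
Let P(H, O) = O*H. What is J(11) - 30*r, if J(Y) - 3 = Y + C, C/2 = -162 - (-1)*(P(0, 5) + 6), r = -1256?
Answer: 37382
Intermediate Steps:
P(H, O) = H*O
C = -312 (C = 2*(-162 - (-1)*(0*5 + 6)) = 2*(-162 - (-1)*(0 + 6)) = 2*(-162 - (-1)*6) = 2*(-162 - 1*(-6)) = 2*(-162 + 6) = 2*(-156) = -312)
J(Y) = -309 + Y (J(Y) = 3 + (Y - 312) = 3 + (-312 + Y) = -309 + Y)
J(11) - 30*r = (-309 + 11) - 30*(-1256) = -298 - 1*(-37680) = -298 + 37680 = 37382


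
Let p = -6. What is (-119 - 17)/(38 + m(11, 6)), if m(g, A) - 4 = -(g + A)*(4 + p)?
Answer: -34/19 ≈ -1.7895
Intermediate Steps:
m(g, A) = 4 + 2*A + 2*g (m(g, A) = 4 - (g + A)*(4 - 6) = 4 - (A + g)*(-2) = 4 - (-2*A - 2*g) = 4 + (2*A + 2*g) = 4 + 2*A + 2*g)
(-119 - 17)/(38 + m(11, 6)) = (-119 - 17)/(38 + (4 + 2*6 + 2*11)) = -136/(38 + (4 + 12 + 22)) = -136/(38 + 38) = -136/76 = -136*1/76 = -34/19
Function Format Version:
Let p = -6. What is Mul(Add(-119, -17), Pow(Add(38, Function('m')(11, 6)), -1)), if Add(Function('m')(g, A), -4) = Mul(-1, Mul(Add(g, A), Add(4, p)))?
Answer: Rational(-34, 19) ≈ -1.7895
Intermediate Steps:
Function('m')(g, A) = Add(4, Mul(2, A), Mul(2, g)) (Function('m')(g, A) = Add(4, Mul(-1, Mul(Add(g, A), Add(4, -6)))) = Add(4, Mul(-1, Mul(Add(A, g), -2))) = Add(4, Mul(-1, Add(Mul(-2, A), Mul(-2, g)))) = Add(4, Add(Mul(2, A), Mul(2, g))) = Add(4, Mul(2, A), Mul(2, g)))
Mul(Add(-119, -17), Pow(Add(38, Function('m')(11, 6)), -1)) = Mul(Add(-119, -17), Pow(Add(38, Add(4, Mul(2, 6), Mul(2, 11))), -1)) = Mul(-136, Pow(Add(38, Add(4, 12, 22)), -1)) = Mul(-136, Pow(Add(38, 38), -1)) = Mul(-136, Pow(76, -1)) = Mul(-136, Rational(1, 76)) = Rational(-34, 19)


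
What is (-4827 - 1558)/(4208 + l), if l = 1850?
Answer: -6385/6058 ≈ -1.0540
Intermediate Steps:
(-4827 - 1558)/(4208 + l) = (-4827 - 1558)/(4208 + 1850) = -6385/6058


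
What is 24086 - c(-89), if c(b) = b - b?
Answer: 24086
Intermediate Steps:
c(b) = 0
24086 - c(-89) = 24086 - 1*0 = 24086 + 0 = 24086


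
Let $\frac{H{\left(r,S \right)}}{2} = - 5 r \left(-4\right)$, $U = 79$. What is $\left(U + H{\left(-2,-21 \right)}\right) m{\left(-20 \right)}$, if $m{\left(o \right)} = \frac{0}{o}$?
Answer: $0$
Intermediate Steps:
$H{\left(r,S \right)} = 40 r$ ($H{\left(r,S \right)} = 2 - 5 r \left(-4\right) = 2 \cdot 20 r = 40 r$)
$m{\left(o \right)} = 0$
$\left(U + H{\left(-2,-21 \right)}\right) m{\left(-20 \right)} = \left(79 + 40 \left(-2\right)\right) 0 = \left(79 - 80\right) 0 = \left(-1\right) 0 = 0$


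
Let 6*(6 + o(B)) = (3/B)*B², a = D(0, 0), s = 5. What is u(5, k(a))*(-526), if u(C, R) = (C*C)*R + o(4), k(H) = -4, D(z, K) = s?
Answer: 54704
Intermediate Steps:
D(z, K) = 5
a = 5
o(B) = -6 + B/2 (o(B) = -6 + ((3/B)*B²)/6 = -6 + (3*B)/6 = -6 + B/2)
u(C, R) = -4 + R*C² (u(C, R) = (C*C)*R + (-6 + (½)*4) = C²*R + (-6 + 2) = R*C² - 4 = -4 + R*C²)
u(5, k(a))*(-526) = (-4 - 4*5²)*(-526) = (-4 - 4*25)*(-526) = (-4 - 100)*(-526) = -104*(-526) = 54704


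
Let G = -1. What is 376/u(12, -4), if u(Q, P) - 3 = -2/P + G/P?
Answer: 1504/15 ≈ 100.27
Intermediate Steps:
u(Q, P) = 3 - 3/P (u(Q, P) = 3 + (-2/P - 1/P) = 3 - 3/P)
376/u(12, -4) = 376/(3 - 3/(-4)) = 376/(3 - 3*(-¼)) = 376/(3 + ¾) = 376/(15/4) = 376*(4/15) = 1504/15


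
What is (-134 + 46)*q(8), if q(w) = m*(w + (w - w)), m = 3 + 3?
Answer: -4224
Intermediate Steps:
m = 6
q(w) = 6*w (q(w) = 6*(w + (w - w)) = 6*(w + 0) = 6*w)
(-134 + 46)*q(8) = (-134 + 46)*(6*8) = -88*48 = -4224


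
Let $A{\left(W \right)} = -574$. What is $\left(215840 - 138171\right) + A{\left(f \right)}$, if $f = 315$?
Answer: $77095$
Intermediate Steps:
$\left(215840 - 138171\right) + A{\left(f \right)} = \left(215840 - 138171\right) - 574 = 77669 - 574 = 77095$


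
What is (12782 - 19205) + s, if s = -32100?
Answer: -38523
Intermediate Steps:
(12782 - 19205) + s = (12782 - 19205) - 32100 = -6423 - 32100 = -38523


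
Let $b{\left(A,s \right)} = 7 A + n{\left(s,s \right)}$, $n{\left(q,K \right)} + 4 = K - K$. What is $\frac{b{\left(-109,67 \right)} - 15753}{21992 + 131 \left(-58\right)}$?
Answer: $- \frac{8260}{7197} \approx -1.1477$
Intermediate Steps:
$n{\left(q,K \right)} = -4$ ($n{\left(q,K \right)} = -4 + \left(K - K\right) = -4 + 0 = -4$)
$b{\left(A,s \right)} = -4 + 7 A$ ($b{\left(A,s \right)} = 7 A - 4 = -4 + 7 A$)
$\frac{b{\left(-109,67 \right)} - 15753}{21992 + 131 \left(-58\right)} = \frac{\left(-4 + 7 \left(-109\right)\right) - 15753}{21992 + 131 \left(-58\right)} = \frac{\left(-4 - 763\right) - 15753}{21992 - 7598} = \frac{-767 - 15753}{14394} = \left(-16520\right) \frac{1}{14394} = - \frac{8260}{7197}$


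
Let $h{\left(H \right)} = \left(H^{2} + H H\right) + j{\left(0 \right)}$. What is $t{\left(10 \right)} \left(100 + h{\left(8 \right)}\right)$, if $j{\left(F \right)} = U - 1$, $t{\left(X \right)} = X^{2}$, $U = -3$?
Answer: $22400$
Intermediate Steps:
$j{\left(F \right)} = -4$ ($j{\left(F \right)} = -3 - 1 = -4$)
$h{\left(H \right)} = -4 + 2 H^{2}$ ($h{\left(H \right)} = \left(H^{2} + H H\right) - 4 = \left(H^{2} + H^{2}\right) - 4 = 2 H^{2} - 4 = -4 + 2 H^{2}$)
$t{\left(10 \right)} \left(100 + h{\left(8 \right)}\right) = 10^{2} \left(100 - \left(4 - 2 \cdot 8^{2}\right)\right) = 100 \left(100 + \left(-4 + 2 \cdot 64\right)\right) = 100 \left(100 + \left(-4 + 128\right)\right) = 100 \left(100 + 124\right) = 100 \cdot 224 = 22400$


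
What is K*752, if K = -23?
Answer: -17296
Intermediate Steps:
K*752 = -23*752 = -17296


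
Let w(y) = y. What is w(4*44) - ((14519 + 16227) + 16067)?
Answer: -46637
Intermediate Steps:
w(4*44) - ((14519 + 16227) + 16067) = 4*44 - ((14519 + 16227) + 16067) = 176 - (30746 + 16067) = 176 - 1*46813 = 176 - 46813 = -46637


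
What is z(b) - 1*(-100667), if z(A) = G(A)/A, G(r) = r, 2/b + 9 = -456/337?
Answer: 100668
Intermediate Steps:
b = -674/3489 (b = 2/(-9 - 456/337) = 2/(-3489/337) = 2*(-337/3489) = -674/3489 ≈ -0.19318)
z(A) = 1 (z(A) = A/A = 1)
z(b) - 1*(-100667) = 1 - 1*(-100667) = 1 + 100667 = 100668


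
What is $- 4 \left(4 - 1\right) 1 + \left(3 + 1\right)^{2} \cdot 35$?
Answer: $548$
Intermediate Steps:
$- 4 \left(4 - 1\right) 1 + \left(3 + 1\right)^{2} \cdot 35 = - 4 \left(4 - 1\right) 1 + 4^{2} \cdot 35 = \left(-4\right) 3 \cdot 1 + 16 \cdot 35 = \left(-12\right) 1 + 560 = -12 + 560 = 548$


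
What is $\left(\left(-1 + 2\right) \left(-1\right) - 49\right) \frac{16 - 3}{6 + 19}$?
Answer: $-26$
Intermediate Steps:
$\left(\left(-1 + 2\right) \left(-1\right) - 49\right) \frac{16 - 3}{6 + 19} = \left(1 \left(-1\right) - 49\right) \frac{13}{25} = \left(-1 - 49\right) 13 \cdot \frac{1}{25} = \left(-50\right) \frac{13}{25} = -26$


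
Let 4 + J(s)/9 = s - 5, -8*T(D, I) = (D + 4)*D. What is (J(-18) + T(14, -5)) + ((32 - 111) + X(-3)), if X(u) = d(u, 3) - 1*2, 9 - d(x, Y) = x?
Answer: -687/2 ≈ -343.50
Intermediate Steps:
d(x, Y) = 9 - x
X(u) = 7 - u (X(u) = (9 - u) - 1*2 = (9 - u) - 2 = 7 - u)
T(D, I) = -D*(4 + D)/8 (T(D, I) = -(D + 4)*D/8 = -(4 + D)*D/8 = -D*(4 + D)/8)
J(s) = -81 + 9*s (J(s) = -36 + 9*(s - 5) = -36 + 9*(-5 + s) = -36 + (-45 + 9*s) = -81 + 9*s)
(J(-18) + T(14, -5)) + ((32 - 111) + X(-3)) = ((-81 + 9*(-18)) - ⅛*14*(4 + 14)) + ((32 - 111) + (7 - 1*(-3))) = ((-81 - 162) - ⅛*14*18) + (-79 + (7 + 3)) = (-243 - 63/2) + (-79 + 10) = -549/2 - 69 = -687/2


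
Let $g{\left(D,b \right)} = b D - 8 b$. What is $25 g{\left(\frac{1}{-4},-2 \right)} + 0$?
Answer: $\frac{825}{2} \approx 412.5$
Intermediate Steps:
$g{\left(D,b \right)} = - 8 b + D b$ ($g{\left(D,b \right)} = D b - 8 b = - 8 b + D b$)
$25 g{\left(\frac{1}{-4},-2 \right)} + 0 = 25 \left(- 2 \left(-8 + \frac{1}{-4}\right)\right) + 0 = 25 \left(- 2 \left(-8 - \frac{1}{4}\right)\right) + 0 = 25 \left(\left(-2\right) \left(- \frac{33}{4}\right)\right) + 0 = 25 \cdot \frac{33}{2} + 0 = \frac{825}{2} + 0 = \frac{825}{2}$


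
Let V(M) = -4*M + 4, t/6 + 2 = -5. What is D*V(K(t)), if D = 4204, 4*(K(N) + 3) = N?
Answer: 243832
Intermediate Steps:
t = -42 (t = -12 + 6*(-5) = -12 - 30 = -42)
K(N) = -3 + N/4
V(M) = 4 - 4*M
D*V(K(t)) = 4204*(4 - 4*(-3 + (¼)*(-42))) = 4204*(4 - 4*(-3 - 21/2)) = 4204*(4 - 4*(-27/2)) = 4204*(4 + 54) = 4204*58 = 243832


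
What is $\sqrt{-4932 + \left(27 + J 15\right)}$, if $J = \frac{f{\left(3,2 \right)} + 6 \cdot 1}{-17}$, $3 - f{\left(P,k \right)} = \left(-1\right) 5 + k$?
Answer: $\frac{3 i \sqrt{157845}}{17} \approx 70.111 i$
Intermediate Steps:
$f{\left(P,k \right)} = 8 - k$ ($f{\left(P,k \right)} = 3 - \left(\left(-1\right) 5 + k\right) = 3 - \left(-5 + k\right) = 8 - k$)
$J = - \frac{12}{17}$ ($J = \frac{\left(8 - 2\right) + 6 \cdot 1}{-17} = \left(\left(8 - 2\right) + 6\right) \left(- \frac{1}{17}\right) = \left(6 + 6\right) \left(- \frac{1}{17}\right) = 12 \left(- \frac{1}{17}\right) = - \frac{12}{17} \approx -0.70588$)
$\sqrt{-4932 + \left(27 + J 15\right)} = \sqrt{-4932 + \left(27 - \frac{180}{17}\right)} = \sqrt{-4932 + \frac{279}{17}} = \sqrt{- \frac{83565}{17}} = \frac{3 i \sqrt{157845}}{17}$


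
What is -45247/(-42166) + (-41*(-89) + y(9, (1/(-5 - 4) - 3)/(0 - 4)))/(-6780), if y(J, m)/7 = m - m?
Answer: 76455463/142942740 ≈ 0.53487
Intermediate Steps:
y(J, m) = 0 (y(J, m) = 7*(m - m) = 7*0 = 0)
-45247/(-42166) + (-41*(-89) + y(9, (1/(-5 - 4) - 3)/(0 - 4)))/(-6780) = -45247/(-42166) + (-41*(-89) + 0)/(-6780) = -45247*(-1/42166) + (3649 + 0)*(-1/6780) = 45247/42166 + 3649*(-1/6780) = 45247/42166 - 3649/6780 = 76455463/142942740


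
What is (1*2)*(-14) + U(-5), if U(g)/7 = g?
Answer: -63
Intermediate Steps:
U(g) = 7*g
(1*2)*(-14) + U(-5) = (1*2)*(-14) + 7*(-5) = 2*(-14) - 35 = -28 - 35 = -63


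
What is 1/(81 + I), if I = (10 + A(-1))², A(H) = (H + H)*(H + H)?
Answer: 1/277 ≈ 0.0036101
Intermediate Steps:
A(H) = 4*H² (A(H) = (2*H)*(2*H) = 4*H²)
I = 196 (I = (10 + 4*(-1)²)² = (10 + 4*1)² = (10 + 4)² = 14² = 196)
1/(81 + I) = 1/(81 + 196) = 1/277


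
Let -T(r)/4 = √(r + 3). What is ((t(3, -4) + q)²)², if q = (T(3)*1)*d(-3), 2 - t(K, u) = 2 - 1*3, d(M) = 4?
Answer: 2442321 - 296640*√6 ≈ 1.7157e+6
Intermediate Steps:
T(r) = -4*√(3 + r) (T(r) = -4*√(r + 3) = -4*√(3 + r))
t(K, u) = 3 (t(K, u) = 2 - (2 - 1*3) = 2 - (2 - 3) = 2 - 1*(-1) = 2 + 1 = 3)
q = -16*√6 (q = (-4*√(3 + 3)*1)*4 = (-4*√6*1)*4 = -4*√6*4 = -16*√6 ≈ -39.192)
((t(3, -4) + q)²)² = ((3 - 16*√6)²)² = (3 - 16*√6)⁴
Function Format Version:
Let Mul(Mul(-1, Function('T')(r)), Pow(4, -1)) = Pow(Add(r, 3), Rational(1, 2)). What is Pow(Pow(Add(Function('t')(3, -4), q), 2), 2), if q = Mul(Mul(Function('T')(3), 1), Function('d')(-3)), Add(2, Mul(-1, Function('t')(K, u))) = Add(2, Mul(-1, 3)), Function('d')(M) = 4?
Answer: Add(2442321, Mul(-296640, Pow(6, Rational(1, 2)))) ≈ 1.7157e+6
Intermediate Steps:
Function('T')(r) = Mul(-4, Pow(Add(3, r), Rational(1, 2))) (Function('T')(r) = Mul(-4, Pow(Add(r, 3), Rational(1, 2))) = Mul(-4, Pow(Add(3, r), Rational(1, 2))))
Function('t')(K, u) = 3 (Function('t')(K, u) = Add(2, Mul(-1, Add(2, Mul(-1, 3)))) = Add(2, Mul(-1, Add(2, -3))) = Add(2, Mul(-1, -1)) = Add(2, 1) = 3)
q = Mul(-16, Pow(6, Rational(1, 2))) (q = Mul(Mul(Mul(-4, Pow(Add(3, 3), Rational(1, 2))), 1), 4) = Mul(Mul(Mul(-4, Pow(6, Rational(1, 2))), 1), 4) = Mul(Mul(-4, Pow(6, Rational(1, 2))), 4) = Mul(-16, Pow(6, Rational(1, 2))) ≈ -39.192)
Pow(Pow(Add(Function('t')(3, -4), q), 2), 2) = Pow(Pow(Add(3, Mul(-16, Pow(6, Rational(1, 2)))), 2), 2) = Pow(Add(3, Mul(-16, Pow(6, Rational(1, 2)))), 4)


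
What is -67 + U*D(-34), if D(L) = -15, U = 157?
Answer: -2422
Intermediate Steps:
-67 + U*D(-34) = -67 + 157*(-15) = -67 - 2355 = -2422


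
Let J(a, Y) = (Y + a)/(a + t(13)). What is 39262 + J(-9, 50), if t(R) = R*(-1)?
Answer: 863723/22 ≈ 39260.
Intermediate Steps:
t(R) = -R
J(a, Y) = (Y + a)/(-13 + a) (J(a, Y) = (Y + a)/(a - 1*13) = (Y + a)/(a - 13) = (Y + a)/(-13 + a))
39262 + J(-9, 50) = 39262 + (50 - 9)/(-13 - 9) = 39262 + 41/(-22) = 39262 - 1/22*41 = 39262 - 41/22 = 863723/22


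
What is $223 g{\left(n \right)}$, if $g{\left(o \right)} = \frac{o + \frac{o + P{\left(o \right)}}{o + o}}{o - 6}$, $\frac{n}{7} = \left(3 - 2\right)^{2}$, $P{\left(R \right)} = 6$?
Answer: $\frac{24753}{14} \approx 1768.1$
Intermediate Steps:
$n = 7$ ($n = 7 \left(3 - 2\right)^{2} = 7 \cdot 1^{2} = 7 \cdot 1 = 7$)
$g{\left(o \right)} = \frac{o + \frac{6 + o}{2 o}}{-6 + o}$ ($g{\left(o \right)} = \frac{o + \frac{o + 6}{o + o}}{o - 6} = \frac{o + \frac{6 + o}{2 o}}{-6 + o}$)
$223 g{\left(n \right)} = 223 \frac{3 + 7^{2} + \frac{1}{2} \cdot 7}{7 \left(-6 + 7\right)} = 223 \frac{3 + 49 + \frac{7}{2}}{7 \cdot 1} = 223 \cdot \frac{1}{7} \cdot 1 \cdot \frac{111}{2} = 223 \cdot \frac{111}{14} = \frac{24753}{14}$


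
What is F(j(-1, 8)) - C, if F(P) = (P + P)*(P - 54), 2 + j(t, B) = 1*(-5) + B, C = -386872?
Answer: 386766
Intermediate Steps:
j(t, B) = -7 + B (j(t, B) = -2 + (1*(-5) + B) = -2 + (-5 + B) = -7 + B)
F(P) = 2*P*(-54 + P) (F(P) = (2*P)*(-54 + P) = 2*P*(-54 + P))
F(j(-1, 8)) - C = 2*(-7 + 8)*(-54 + (-7 + 8)) - 1*(-386872) = 2*1*(-54 + 1) + 386872 = 2*1*(-53) + 386872 = -106 + 386872 = 386766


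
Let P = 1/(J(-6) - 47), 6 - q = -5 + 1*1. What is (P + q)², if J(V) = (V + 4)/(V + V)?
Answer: 7862416/78961 ≈ 99.573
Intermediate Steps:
J(V) = (4 + V)/(2*V) (J(V) = (4 + V)/((2*V)) = (4 + V)*(1/(2*V)) = (4 + V)/(2*V))
q = 10 (q = 6 - (-5 + 1*1) = 6 - (-5 + 1) = 6 - 1*(-4) = 6 + 4 = 10)
P = -6/281 (P = 1/((½)*(4 - 6)/(-6) - 47) = 1/((½)*(-⅙)*(-2) - 47) = 1/(⅙ - 47) = 1/(-281/6) = -6/281 ≈ -0.021352)
(P + q)² = (-6/281 + 10)² = (2804/281)² = 7862416/78961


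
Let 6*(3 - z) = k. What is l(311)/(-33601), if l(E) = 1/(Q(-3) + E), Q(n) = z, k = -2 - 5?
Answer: -6/63539491 ≈ -9.4429e-8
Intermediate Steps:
k = -7
z = 25/6 (z = 3 - 1/6*(-7) = 3 + 7/6 = 25/6 ≈ 4.1667)
Q(n) = 25/6
l(E) = 1/(25/6 + E)
l(311)/(-33601) = (6/(25 + 6*311))/(-33601) = (6/(25 + 1866))*(-1/33601) = (6/1891)*(-1/33601) = -6/63539491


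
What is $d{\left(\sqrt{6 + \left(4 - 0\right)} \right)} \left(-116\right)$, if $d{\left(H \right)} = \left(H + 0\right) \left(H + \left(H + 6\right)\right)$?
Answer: $-2320 - 696 \sqrt{10} \approx -4520.9$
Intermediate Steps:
$d{\left(H \right)} = H \left(6 + 2 H\right)$ ($d{\left(H \right)} = H \left(H + \left(6 + H\right)\right) = H \left(6 + 2 H\right)$)
$d{\left(\sqrt{6 + \left(4 - 0\right)} \right)} \left(-116\right) = 2 \sqrt{6 + \left(4 - 0\right)} \left(3 + \sqrt{6 + \left(4 - 0\right)}\right) \left(-116\right) = 2 \sqrt{6 + \left(4 + 0\right)} \left(3 + \sqrt{6 + \left(4 + 0\right)}\right) \left(-116\right) = 2 \sqrt{6 + 4} \left(3 + \sqrt{6 + 4}\right) \left(-116\right) = 2 \sqrt{10} \left(3 + \sqrt{10}\right) \left(-116\right) = - 232 \sqrt{10} \left(3 + \sqrt{10}\right)$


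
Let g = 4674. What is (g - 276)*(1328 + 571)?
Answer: 8351802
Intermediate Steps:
(g - 276)*(1328 + 571) = (4674 - 276)*(1328 + 571) = 4398*1899 = 8351802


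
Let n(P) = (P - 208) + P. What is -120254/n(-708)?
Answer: 60127/812 ≈ 74.048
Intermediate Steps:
n(P) = -208 + 2*P (n(P) = (-208 + P) + P = -208 + 2*P)
-120254/n(-708) = -120254/(-208 + 2*(-708)) = -120254/(-208 - 1416) = -120254/(-1624) = -120254*(-1/1624) = 60127/812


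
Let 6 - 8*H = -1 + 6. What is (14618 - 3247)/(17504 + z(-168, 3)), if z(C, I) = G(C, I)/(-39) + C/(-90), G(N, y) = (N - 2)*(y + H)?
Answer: 2956460/4555067 ≈ 0.64905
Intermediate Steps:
H = 1/8 (H = 3/4 - (-1 + 6)/8 = 3/4 - 1/8*5 = 3/4 - 5/8 = 1/8 ≈ 0.12500)
G(N, y) = (-2 + N)*(1/8 + y) (G(N, y) = (N - 2)*(y + 1/8) = (-2 + N)*(1/8 + y))
z(C, I) = 1/156 - 67*C/4680 + 2*I/39 - C*I/39 (z(C, I) = (-1/4 - 2*I + C/8 + C*I)/(-39) + C/(-90) = (-1/4 - 2*I + C/8 + C*I)*(-1/39) + C*(-1/90) = (1/156 - C/312 + 2*I/39 - C*I/39) - C/90 = 1/156 - 67*C/4680 + 2*I/39 - C*I/39)
(14618 - 3247)/(17504 + z(-168, 3)) = (14618 - 3247)/(17504 + (1/156 - 67/4680*(-168) + (2/39)*3 - 1/39*(-168)*3)) = 11371/(17504 + (1/156 + 469/195 + 2/13 + 168/13)) = 11371/(17504 + 4027/260) = 11371/(4555067/260) = 11371*(260/4555067) = 2956460/4555067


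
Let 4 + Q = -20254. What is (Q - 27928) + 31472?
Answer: -16714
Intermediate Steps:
Q = -20258 (Q = -4 - 20254 = -20258)
(Q - 27928) + 31472 = (-20258 - 27928) + 31472 = -48186 + 31472 = -16714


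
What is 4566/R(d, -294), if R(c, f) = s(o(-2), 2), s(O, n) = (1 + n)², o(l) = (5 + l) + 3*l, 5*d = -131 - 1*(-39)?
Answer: 1522/3 ≈ 507.33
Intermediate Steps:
d = -92/5 (d = (-131 - 1*(-39))/5 = (-131 + 39)/5 = (⅕)*(-92) = -92/5 ≈ -18.400)
o(l) = 5 + 4*l
R(c, f) = 9 (R(c, f) = (1 + 2)² = 3² = 9)
4566/R(d, -294) = 4566/9 = 4566*(⅑) = 1522/3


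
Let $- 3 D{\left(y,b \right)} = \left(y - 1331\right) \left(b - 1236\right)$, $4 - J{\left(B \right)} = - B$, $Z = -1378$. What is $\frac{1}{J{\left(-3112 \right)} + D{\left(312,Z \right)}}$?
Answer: $- \frac{3}{2672990} \approx -1.1223 \cdot 10^{-6}$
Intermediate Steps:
$J{\left(B \right)} = 4 + B$ ($J{\left(B \right)} = 4 - - B = 4 + B$)
$D{\left(y,b \right)} = - \frac{\left(-1331 + y\right) \left(-1236 + b\right)}{3}$ ($D{\left(y,b \right)} = - \frac{\left(y - 1331\right) \left(b - 1236\right)}{3} = - \frac{\left(-1331 + y\right) \left(-1236 + b\right)}{3}$)
$\frac{1}{J{\left(-3112 \right)} + D{\left(312,Z \right)}} = \frac{1}{\left(4 - 3112\right) + \left(-548372 + 412 \cdot 312 + \frac{1331}{3} \left(-1378\right) - \left(- \frac{1378}{3}\right) 312\right)} = \frac{1}{-3108 + \left(-548372 + 128544 - \frac{1834118}{3} + 143312\right)} = \frac{1}{-3108 - \frac{2663666}{3}} = \frac{1}{- \frac{2672990}{3}} = - \frac{3}{2672990}$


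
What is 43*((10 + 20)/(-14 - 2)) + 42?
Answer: -309/8 ≈ -38.625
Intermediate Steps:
43*((10 + 20)/(-14 - 2)) + 42 = 43*(30/(-16)) + 42 = 43*(30*(-1/16)) + 42 = 43*(-15/8) + 42 = -645/8 + 42 = -309/8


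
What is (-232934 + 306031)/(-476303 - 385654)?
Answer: -73097/861957 ≈ -0.084804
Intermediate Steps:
(-232934 + 306031)/(-476303 - 385654) = 73097/(-861957) = 73097*(-1/861957) = -73097/861957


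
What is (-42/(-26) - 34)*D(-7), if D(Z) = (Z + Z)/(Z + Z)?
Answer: -421/13 ≈ -32.385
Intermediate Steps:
D(Z) = 1 (D(Z) = (2*Z)/((2*Z)) = (2*Z)*(1/(2*Z)) = 1)
(-42/(-26) - 34)*D(-7) = (-42/(-26) - 34)*1 = (-42*(-1/26) - 34)*1 = (21/13 - 34)*1 = -421/13*1 = -421/13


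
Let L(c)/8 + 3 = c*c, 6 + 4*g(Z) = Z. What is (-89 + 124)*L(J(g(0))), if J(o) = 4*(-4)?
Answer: 70840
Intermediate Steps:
g(Z) = -3/2 + Z/4
J(o) = -16
L(c) = -24 + 8*c² (L(c) = -24 + 8*(c*c) = -24 + 8*c²)
(-89 + 124)*L(J(g(0))) = (-89 + 124)*(-24 + 8*(-16)²) = 35*(-24 + 8*256) = 35*(-24 + 2048) = 35*2024 = 70840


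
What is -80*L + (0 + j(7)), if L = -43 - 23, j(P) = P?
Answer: 5287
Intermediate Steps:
L = -66
-80*L + (0 + j(7)) = -80*(-66) + (0 + 7) = 5280 + 7 = 5287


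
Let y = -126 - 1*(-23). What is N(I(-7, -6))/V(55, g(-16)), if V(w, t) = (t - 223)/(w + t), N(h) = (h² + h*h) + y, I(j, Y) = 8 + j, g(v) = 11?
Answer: 3333/106 ≈ 31.443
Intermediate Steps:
y = -103 (y = -126 + 23 = -103)
N(h) = -103 + 2*h² (N(h) = (h² + h*h) - 103 = (h² + h²) - 103 = 2*h² - 103 = -103 + 2*h²)
V(w, t) = (-223 + t)/(t + w)
N(I(-7, -6))/V(55, g(-16)) = (-103 + 2*(8 - 7)²)/(((-223 + 11)/(11 + 55))) = (-103 + 2*1²)/((-212/66)) = (-103 + 2*1)/(((1/66)*(-212))) = (-103 + 2)/(-106/33) = -101*(-33/106) = 3333/106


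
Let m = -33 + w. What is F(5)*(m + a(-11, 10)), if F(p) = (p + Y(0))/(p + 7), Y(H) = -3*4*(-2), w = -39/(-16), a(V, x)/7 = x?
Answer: 18299/192 ≈ 95.307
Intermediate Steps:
a(V, x) = 7*x
w = 39/16 (w = -39*(-1/16) = 39/16 ≈ 2.4375)
Y(H) = 24 (Y(H) = -12*(-2) = 24)
F(p) = (24 + p)/(7 + p) (F(p) = (p + 24)/(p + 7) = (24 + p)/(7 + p))
m = -489/16 (m = -33 + 39/16 = -489/16 ≈ -30.563)
F(5)*(m + a(-11, 10)) = ((24 + 5)/(7 + 5))*(-489/16 + 7*10) = (29/12)*(-489/16 + 70) = ((1/12)*29)*(631/16) = (29/12)*(631/16) = 18299/192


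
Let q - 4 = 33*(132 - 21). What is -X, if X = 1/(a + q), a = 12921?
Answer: -1/16588 ≈ -6.0285e-5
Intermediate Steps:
q = 3667 (q = 4 + 33*(132 - 21) = 4 + 33*111 = 4 + 3663 = 3667)
X = 1/16588 (X = 1/(12921 + 3667) = 1/16588 ≈ 6.0285e-5)
-X = -1*1/16588 = -1/16588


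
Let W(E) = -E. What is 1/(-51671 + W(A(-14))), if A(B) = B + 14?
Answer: -1/51671 ≈ -1.9353e-5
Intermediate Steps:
A(B) = 14 + B
1/(-51671 + W(A(-14))) = 1/(-51671 - (14 - 14)) = 1/(-51671 - 1*0) = 1/(-51671 + 0) = 1/(-51671) = -1/51671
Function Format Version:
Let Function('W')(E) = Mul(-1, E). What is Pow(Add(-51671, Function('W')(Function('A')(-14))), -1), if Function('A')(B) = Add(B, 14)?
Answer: Rational(-1, 51671) ≈ -1.9353e-5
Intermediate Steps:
Function('A')(B) = Add(14, B)
Pow(Add(-51671, Function('W')(Function('A')(-14))), -1) = Pow(Add(-51671, Mul(-1, Add(14, -14))), -1) = Pow(Add(-51671, Mul(-1, 0)), -1) = Pow(Add(-51671, 0), -1) = Pow(-51671, -1) = Rational(-1, 51671)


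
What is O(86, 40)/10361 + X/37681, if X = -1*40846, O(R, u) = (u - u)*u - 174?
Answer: -429761900/390412841 ≈ -1.1008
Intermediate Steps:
O(R, u) = -174 (O(R, u) = 0*u - 174 = 0 - 174 = -174)
X = -40846
O(86, 40)/10361 + X/37681 = -174/10361 - 40846/37681 = -429761900/390412841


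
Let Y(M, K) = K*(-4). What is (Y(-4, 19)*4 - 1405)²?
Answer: 2920681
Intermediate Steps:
Y(M, K) = -4*K
(Y(-4, 19)*4 - 1405)² = (-4*19*4 - 1405)² = (-76*4 - 1405)² = (-304 - 1405)² = (-1709)² = 2920681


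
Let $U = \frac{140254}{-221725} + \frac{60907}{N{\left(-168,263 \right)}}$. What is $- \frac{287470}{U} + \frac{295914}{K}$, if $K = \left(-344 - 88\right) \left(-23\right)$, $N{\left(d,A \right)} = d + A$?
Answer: $- \frac{1872417594784609}{4468312083384} \approx -419.04$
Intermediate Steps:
$N{\left(d,A \right)} = A + d$
$U = \frac{2698256089}{4212775}$ ($U = \frac{140254}{-221725} + \frac{60907}{263 - 168} = 140254 \left(- \frac{1}{221725}\right) + \frac{60907}{95} = - \frac{140254}{221725} + 60907 \cdot \frac{1}{95} = - \frac{140254}{221725} + \frac{60907}{95} = \frac{2698256089}{4212775} \approx 640.49$)
$K = 9936$ ($K = \left(-432\right) \left(-23\right) = 9936$)
$- \frac{287470}{U} + \frac{295914}{K} = - \frac{287470}{\frac{2698256089}{4212775}} + \frac{295914}{9936} = \left(-287470\right) \frac{4212775}{2698256089} + 295914 \cdot \frac{1}{9936} = - \frac{1211046429250}{2698256089} + \frac{49319}{1656} = - \frac{1872417594784609}{4468312083384}$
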